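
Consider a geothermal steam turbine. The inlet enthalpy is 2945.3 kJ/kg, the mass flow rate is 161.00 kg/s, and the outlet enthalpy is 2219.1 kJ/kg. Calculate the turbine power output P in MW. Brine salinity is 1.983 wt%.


P = mdot * (h_in - h_out) / 1000
P = 161.00 * (2945.3 - 2219.1) / 1000
P = 116.92 MW


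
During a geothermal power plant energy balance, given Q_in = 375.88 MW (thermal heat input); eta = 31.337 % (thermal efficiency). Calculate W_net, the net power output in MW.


W_net = eta / 100 * Q_in
W_net = 31.337 / 100 * 375.88
W_net = 117.79 MW


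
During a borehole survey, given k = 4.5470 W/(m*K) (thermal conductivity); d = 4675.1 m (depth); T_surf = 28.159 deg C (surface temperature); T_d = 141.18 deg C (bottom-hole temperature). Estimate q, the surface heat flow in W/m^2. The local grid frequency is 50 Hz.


Step 1: grad = (T_d - T_surf)/d * 1000 = (141.18 - 28.159)/4675.1 * 1000 = 24.17510 deg C/km
Step 2: q = k * grad / 1000 = 4.547 * 24.17510 / 1000 = 0.10992 W/m^2
q = 0.10992 W/m^2


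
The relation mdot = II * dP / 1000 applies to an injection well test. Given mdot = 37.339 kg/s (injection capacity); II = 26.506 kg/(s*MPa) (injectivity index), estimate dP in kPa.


dP = mdot * 1000 / II
dP = 37.339 * 1000 / 26.506
dP = 1408.7 kPa


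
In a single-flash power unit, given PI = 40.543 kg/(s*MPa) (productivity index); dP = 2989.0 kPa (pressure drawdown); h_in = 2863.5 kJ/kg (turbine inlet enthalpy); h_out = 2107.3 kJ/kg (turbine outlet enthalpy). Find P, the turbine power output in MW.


Step 1: mdot = PI * dP / 1000 = 40.543 * 2989.0 / 1000 = 121.1830 kg/s
Step 2: P = mdot*(h_in - h_out)/1000 = 121.1830*(2863.5 - 2107.3)/1000 = 91.639 MW
P = 91.639 MW


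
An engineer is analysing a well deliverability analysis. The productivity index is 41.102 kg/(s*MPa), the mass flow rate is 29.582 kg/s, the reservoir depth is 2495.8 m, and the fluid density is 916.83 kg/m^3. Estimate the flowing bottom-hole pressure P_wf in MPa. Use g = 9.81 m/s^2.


Step 1: P_i = rho*g*h/1e6 = 916.83*9.81*2495.8/1e6 = 22.44748 MPa
Step 2: P_wf = P_i - mdot/PI = 22.44748 - 29.582/41.102 = 21.728 MPa
P_wf = 21.728 MPa


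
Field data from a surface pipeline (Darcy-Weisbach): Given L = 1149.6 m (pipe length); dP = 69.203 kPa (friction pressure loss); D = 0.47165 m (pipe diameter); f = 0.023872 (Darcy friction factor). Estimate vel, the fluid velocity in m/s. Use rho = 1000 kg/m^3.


vel = sqrt(dP*1000*2*D / (f*L*rho))
vel = sqrt(69.203*1000*2*0.47165 / (0.023872*1149.6*1000))
vel = 1.5423 m/s


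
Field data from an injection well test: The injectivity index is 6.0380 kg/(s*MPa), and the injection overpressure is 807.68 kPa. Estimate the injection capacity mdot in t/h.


mdot = II * dP / 1000
mdot = 6.0380 * 807.68 / 1000
mdot = 4.876772 kg/s
Convert: 4.876772 kg/s * 3.6 = 17.556 t/h
mdot = 17.556 t/h


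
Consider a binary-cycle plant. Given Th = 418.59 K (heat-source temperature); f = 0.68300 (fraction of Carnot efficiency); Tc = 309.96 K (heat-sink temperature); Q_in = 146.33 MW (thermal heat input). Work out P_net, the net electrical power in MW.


Step 1: eta = (1 - Tc/Th)*f = (1 - 309.96/418.59)*0.683 = 0.1772481
Step 2: P_net = eta * Q_in = 0.1772481 * 146.33 = 25.937 MW
P_net = 25.937 MW


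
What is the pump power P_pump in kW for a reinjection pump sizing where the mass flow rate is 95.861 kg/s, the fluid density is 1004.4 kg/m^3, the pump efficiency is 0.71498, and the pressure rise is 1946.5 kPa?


P_pump = mdot * dP / (rho * eta)
P_pump = 95.861 * 1946.5 / (1004.4 * 0.71498)
P_pump = 259.83 kW


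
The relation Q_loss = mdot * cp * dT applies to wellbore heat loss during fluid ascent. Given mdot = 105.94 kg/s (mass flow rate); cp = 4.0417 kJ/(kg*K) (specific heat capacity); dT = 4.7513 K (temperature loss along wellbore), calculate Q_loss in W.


Q_loss = mdot * cp * dT
Q_loss = 105.94 * 4.0417 * 4.7513
Q_loss = 2034.401 kW
Convert: 2034.401 kW * 1000.0 = 2.0344e+06 W
Q_loss = 2.0344e+06 W


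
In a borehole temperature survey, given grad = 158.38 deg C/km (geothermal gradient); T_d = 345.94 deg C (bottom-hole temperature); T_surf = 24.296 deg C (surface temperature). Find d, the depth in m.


d = (T_d - T_surf) / grad * 1000
d = (345.94 - 24.296) / 158.38 * 1000
d = 2030.8 m


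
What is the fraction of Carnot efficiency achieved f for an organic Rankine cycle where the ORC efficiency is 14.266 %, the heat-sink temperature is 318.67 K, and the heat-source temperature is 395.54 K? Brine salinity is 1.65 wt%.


f = (eta_orc/100) / (1 - Tc/Th)
f = (14.266/100) / (1 - 318.67/395.54)
f = 0.73407


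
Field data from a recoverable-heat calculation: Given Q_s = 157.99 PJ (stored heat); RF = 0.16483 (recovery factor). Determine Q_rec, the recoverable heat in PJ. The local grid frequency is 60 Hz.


Q_rec = Q_s * RF
Q_rec = 157.99 * 0.16483
Q_rec = 26.041 PJ


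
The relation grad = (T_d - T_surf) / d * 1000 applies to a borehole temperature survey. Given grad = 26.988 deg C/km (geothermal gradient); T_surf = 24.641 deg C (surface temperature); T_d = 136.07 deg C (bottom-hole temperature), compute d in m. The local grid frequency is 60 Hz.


d = (T_d - T_surf) / grad * 1000
d = (136.07 - 24.641) / 26.988 * 1000
d = 4128.8 m


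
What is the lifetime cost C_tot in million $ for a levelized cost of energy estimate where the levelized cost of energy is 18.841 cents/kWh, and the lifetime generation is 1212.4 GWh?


C_tot = LCOE / 100 * E_tot
C_tot = 18.841 / 100 * 1212.4
C_tot = 228.43 million $


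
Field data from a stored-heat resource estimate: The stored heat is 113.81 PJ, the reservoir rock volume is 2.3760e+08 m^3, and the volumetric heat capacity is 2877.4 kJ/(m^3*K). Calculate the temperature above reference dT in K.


dT = Q_s * 1e12 / (Vr * rhoc)
dT = 113.81 * 1e12 / (2.3760e+08 * 2877.4)
dT = 166.47 K


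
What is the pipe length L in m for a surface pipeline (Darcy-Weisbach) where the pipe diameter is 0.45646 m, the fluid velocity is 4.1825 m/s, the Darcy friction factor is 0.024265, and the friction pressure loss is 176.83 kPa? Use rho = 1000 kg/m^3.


L = dP*1000*D / (f*rho*vel^2/2)
L = 176.83*1000*0.45646 / (0.024265*1000*4.1825^2/2)
L = 380.31 m


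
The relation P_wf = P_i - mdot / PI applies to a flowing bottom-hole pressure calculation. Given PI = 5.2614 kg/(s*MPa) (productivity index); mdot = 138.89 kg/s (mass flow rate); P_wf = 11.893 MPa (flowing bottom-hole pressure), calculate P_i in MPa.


P_i = P_wf + mdot / PI
P_i = 11.893 + 138.89 / 5.2614
P_i = 38.291 MPa


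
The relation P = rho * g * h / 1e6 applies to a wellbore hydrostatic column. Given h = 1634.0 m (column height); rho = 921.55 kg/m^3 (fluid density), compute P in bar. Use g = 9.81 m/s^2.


P = rho * g * h / 1e6
P = 921.55 * 9.81 * 1634.0 / 1e6
P = 14.77202 MPa
Convert: 14.77202 MPa * 10.0 = 147.72 bar
P = 147.72 bar


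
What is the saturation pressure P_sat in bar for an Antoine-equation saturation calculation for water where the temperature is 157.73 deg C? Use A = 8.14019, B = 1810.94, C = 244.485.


P_sat = 10^(A - B/(C + T)) / 760 * 0.101325
P_sat = 10^(8.14019 - 1810.94/(244.485 + 157.73)) / 760 * 0.101325
P_sat = 0.5789955 MPa
Convert: 0.5789955 MPa * 10.0 = 5.7900 bar
P_sat = 5.7900 bar


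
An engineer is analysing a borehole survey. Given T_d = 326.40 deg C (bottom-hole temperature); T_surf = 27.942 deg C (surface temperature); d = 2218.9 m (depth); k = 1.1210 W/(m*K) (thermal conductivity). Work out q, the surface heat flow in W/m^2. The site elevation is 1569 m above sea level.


Step 1: grad = (T_d - T_surf)/d * 1000 = (326.4 - 27.942)/2218.9 * 1000 = 134.5072 deg C/km
Step 2: q = k * grad / 1000 = 1.121 * 134.5072 / 1000 = 0.15078 W/m^2
q = 0.15078 W/m^2


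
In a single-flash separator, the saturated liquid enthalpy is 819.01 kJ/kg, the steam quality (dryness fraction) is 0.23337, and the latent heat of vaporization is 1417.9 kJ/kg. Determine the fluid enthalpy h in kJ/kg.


h = hf + x * hfg
h = 819.01 + 0.23337 * 1417.9
h = 1149.9 kJ/kg


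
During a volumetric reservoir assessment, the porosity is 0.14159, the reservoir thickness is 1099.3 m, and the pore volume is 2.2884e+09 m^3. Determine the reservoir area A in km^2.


A = Vp / (1e6 * hr * phi)
A = 2.2884e+09 / (1e6 * 1099.3 * 0.14159)
A = 14.702 km^2


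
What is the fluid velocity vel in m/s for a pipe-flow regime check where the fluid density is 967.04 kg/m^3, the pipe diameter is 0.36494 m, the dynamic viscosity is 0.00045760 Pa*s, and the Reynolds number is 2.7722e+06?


vel = Re * mu / (rho * D)
vel = 2.7722e+06 * 0.00045760 / (967.04 * 0.36494)
vel = 3.5946 m/s


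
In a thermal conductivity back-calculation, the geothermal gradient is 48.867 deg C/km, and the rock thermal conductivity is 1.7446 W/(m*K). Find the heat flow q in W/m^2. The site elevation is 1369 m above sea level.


q = k * grad / 1000
q = 1.7446 * 48.867 / 1000
q = 0.085253 W/m^2


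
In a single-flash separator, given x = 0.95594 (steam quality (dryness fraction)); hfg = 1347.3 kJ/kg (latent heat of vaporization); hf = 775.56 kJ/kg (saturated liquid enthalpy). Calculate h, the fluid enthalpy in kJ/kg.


h = hf + x * hfg
h = 775.56 + 0.95594 * 1347.3
h = 2063.5 kJ/kg


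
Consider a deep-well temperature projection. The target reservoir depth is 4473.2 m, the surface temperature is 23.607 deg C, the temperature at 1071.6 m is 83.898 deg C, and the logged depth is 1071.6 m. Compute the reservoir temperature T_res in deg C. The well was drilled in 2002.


Step 1: grad = (T_d1 - T_surf)/d1 * 1000 = (83.898 - 23.607)/1071.6 * 1000 = 56.26260 deg C/km
Step 2: T_res = T_surf + grad*d2/1000 = 23.607 + 56.26260*4473.2/1000 = 275.28 deg C
T_res = 275.28 deg C


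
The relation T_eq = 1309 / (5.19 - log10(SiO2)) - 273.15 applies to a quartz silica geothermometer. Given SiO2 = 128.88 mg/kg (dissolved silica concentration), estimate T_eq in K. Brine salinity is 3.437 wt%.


T_eq = 1309 / (5.19 - log10(SiO2)) - 273.15
T_eq = 1309 / (5.19 - log10(128.88)) - 273.15
T_eq = 151.8756 deg C
Convert to K: 151.8756 + 273.15 = 425.03 K
T_eq = 425.03 K


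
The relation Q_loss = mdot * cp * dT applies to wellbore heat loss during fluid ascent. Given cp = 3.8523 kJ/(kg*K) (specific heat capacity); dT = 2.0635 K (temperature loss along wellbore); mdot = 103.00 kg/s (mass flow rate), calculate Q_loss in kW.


Q_loss = mdot * cp * dT
Q_loss = 103.00 * 3.8523 * 2.0635
Q_loss = 818.77 kW


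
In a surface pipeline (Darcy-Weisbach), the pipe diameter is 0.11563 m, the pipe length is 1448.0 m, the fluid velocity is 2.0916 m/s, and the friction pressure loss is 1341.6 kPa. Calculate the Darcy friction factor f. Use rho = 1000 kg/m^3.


f = dP*1000 / ((L/D)*(rho*vel^2/2))
f = 1341.6*1000 / ((1448.0/0.11563)*(1000*2.0916^2/2))
f = 0.048978


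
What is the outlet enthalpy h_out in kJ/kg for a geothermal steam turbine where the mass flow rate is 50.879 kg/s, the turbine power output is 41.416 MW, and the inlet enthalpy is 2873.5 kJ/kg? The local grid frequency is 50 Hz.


h_out = h_in - P * 1000 / mdot
h_out = 2873.5 - 41.416 * 1000 / 50.879
h_out = 2059.5 kJ/kg


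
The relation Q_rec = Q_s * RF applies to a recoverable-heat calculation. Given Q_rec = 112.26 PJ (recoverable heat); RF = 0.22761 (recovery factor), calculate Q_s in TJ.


Q_s = Q_rec / RF
Q_s = 112.26 / 0.22761
Q_s = 493.2121 PJ
Convert: 493.2121 PJ * 1000.0 = 4.9321e+05 TJ
Q_s = 4.9321e+05 TJ


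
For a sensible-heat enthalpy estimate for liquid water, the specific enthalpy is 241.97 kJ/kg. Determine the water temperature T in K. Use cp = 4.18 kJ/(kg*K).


T = h / cp
T = 241.97 / 4.18
T = 57.88756 deg C
Convert to K: 57.88756 + 273.15 = 331.04 K
T = 331.04 K


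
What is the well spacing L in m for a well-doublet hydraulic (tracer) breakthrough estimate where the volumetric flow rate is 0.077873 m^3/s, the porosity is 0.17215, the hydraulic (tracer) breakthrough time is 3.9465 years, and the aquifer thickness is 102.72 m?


L = sqrt(t_bt*365.25*86400*3*Qv / (pi*hr*phi))
L = sqrt(3.9465*365.25*86400*3*0.077873 / (pi*102.72*0.17215))
L = 723.70 m


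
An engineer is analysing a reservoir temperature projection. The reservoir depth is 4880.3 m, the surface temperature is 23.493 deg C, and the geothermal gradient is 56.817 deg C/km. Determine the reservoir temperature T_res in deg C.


T_res = T_surf + grad * d / 1000
T_res = 23.493 + 56.817 * 4880.3 / 1000
T_res = 300.78 deg C


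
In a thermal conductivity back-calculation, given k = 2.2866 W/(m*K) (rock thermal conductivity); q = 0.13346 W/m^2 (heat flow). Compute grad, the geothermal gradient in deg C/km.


grad = q / k * 1000
grad = 0.13346 / 2.2866 * 1000
grad = 58.366 deg C/km


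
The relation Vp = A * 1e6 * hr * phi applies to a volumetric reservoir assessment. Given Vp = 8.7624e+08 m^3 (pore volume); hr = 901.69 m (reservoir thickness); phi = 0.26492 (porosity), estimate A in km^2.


A = Vp / (1e6 * hr * phi)
A = 8.7624e+08 / (1e6 * 901.69 * 0.26492)
A = 3.6682 km^2


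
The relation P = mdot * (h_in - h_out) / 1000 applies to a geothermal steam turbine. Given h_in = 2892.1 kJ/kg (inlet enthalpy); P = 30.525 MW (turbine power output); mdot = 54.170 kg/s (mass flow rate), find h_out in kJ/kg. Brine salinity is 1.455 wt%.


h_out = h_in - P * 1000 / mdot
h_out = 2892.1 - 30.525 * 1000 / 54.170
h_out = 2328.6 kJ/kg


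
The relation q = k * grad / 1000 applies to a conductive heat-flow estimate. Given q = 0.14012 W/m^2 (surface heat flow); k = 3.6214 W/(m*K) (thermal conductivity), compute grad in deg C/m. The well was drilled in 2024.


grad = q * 1000 / k
grad = 0.14012 * 1000 / 3.6214
grad = 38.69222 deg C/km
Convert: 38.69222 deg C/km * 0.001 = 0.038692 deg C/m
grad = 0.038692 deg C/m


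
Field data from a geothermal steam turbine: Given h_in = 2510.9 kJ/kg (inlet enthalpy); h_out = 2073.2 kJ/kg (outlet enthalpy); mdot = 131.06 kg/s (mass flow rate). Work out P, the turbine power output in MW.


P = mdot * (h_in - h_out) / 1000
P = 131.06 * (2510.9 - 2073.2) / 1000
P = 57.365 MW


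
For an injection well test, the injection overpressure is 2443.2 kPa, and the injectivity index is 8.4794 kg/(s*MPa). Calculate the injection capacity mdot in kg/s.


mdot = II * dP / 1000
mdot = 8.4794 * 2443.2 / 1000
mdot = 20.717 kg/s


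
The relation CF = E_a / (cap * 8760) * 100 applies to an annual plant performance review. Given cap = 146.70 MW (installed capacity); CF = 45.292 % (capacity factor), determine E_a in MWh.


E_a = CF / 100 * cap * 8760
E_a = 45.292 / 100 * 146.70 * 8760
E_a = 5.8204e+05 MWh


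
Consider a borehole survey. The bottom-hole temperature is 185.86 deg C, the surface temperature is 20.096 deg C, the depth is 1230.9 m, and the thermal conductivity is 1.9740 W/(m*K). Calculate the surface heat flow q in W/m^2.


Step 1: grad = (T_d - T_surf)/d * 1000 = (185.86 - 20.096)/1230.9 * 1000 = 134.6689 deg C/km
Step 2: q = k * grad / 1000 = 1.974 * 134.6689 / 1000 = 0.26584 W/m^2
q = 0.26584 W/m^2


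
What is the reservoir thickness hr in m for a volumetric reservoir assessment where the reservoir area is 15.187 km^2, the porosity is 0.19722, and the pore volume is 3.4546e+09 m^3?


hr = Vp / (A * 1e6 * phi)
hr = 3.4546e+09 / (15.187 * 1e6 * 0.19722)
hr = 1153.4 m


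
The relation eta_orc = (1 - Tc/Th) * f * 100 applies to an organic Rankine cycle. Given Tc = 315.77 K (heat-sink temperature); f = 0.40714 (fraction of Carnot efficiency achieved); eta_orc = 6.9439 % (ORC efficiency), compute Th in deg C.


Th = Tc / (1 - (eta_orc/100)/f)
Th = 315.77 / (1 - (6.9439/100)/0.40714)
Th = 380.6995 K
Convert to deg C: 380.6995 - 273.15 = 107.55 deg C
Th = 107.55 deg C


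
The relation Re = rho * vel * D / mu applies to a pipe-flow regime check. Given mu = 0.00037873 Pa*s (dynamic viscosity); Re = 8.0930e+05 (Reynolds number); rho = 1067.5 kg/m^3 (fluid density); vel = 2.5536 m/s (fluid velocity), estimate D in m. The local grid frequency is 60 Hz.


D = Re * mu / (rho * vel)
D = 8.0930e+05 * 0.00037873 / (1067.5 * 2.5536)
D = 0.11244 m


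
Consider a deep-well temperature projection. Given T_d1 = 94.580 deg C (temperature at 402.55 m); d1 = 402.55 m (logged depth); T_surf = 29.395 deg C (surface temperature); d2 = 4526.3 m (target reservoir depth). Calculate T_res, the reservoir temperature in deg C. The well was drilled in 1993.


Step 1: grad = (T_d1 - T_surf)/d1 * 1000 = (94.58 - 29.395)/402.55 * 1000 = 161.9302 deg C/km
Step 2: T_res = T_surf + grad*d2/1000 = 29.395 + 161.9302*4526.3/1000 = 762.34 deg C
T_res = 762.34 deg C


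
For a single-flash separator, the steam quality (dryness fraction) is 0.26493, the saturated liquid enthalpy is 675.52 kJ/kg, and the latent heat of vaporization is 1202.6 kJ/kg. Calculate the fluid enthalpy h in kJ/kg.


h = hf + x * hfg
h = 675.52 + 0.26493 * 1202.6
h = 994.12 kJ/kg


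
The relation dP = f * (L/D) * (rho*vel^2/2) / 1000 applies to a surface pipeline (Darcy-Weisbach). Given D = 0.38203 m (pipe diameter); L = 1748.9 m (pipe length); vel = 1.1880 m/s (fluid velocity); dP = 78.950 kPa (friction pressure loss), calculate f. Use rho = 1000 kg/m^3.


f = dP*1000 / ((L/D)*(rho*vel^2/2))
f = 78.950*1000 / ((1748.9/0.38203)*(1000*1.1880^2/2))
f = 0.024439


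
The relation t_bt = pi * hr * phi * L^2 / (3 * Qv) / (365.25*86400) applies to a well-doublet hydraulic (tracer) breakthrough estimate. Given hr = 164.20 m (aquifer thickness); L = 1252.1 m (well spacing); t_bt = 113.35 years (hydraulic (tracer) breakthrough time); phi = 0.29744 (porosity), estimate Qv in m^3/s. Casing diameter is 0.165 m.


Qv = pi*hr*phi*L^2 / (3*t_bt*365.25*86400)
Qv = pi*164.20*0.29744*1252.1^2 / (3*113.35*365.25*86400)
Qv = 0.022416 m^3/s


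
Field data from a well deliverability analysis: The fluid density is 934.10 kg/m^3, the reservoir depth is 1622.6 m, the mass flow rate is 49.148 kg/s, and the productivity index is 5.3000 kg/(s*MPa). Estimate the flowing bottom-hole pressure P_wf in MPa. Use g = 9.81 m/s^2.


Step 1: P_i = rho*g*h/1e6 = 934.1*9.81*1622.6/1e6 = 14.86873 MPa
Step 2: P_wf = P_i - mdot/PI = 14.86873 - 49.148/5.3 = 5.5955 MPa
P_wf = 5.5955 MPa


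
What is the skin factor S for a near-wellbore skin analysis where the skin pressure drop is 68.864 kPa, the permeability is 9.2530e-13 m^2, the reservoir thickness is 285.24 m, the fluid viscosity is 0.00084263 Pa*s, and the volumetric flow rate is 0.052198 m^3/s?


S = dP_s * 1000 * 2*pi*k*hr / (q*mu)
S = 68.864 * 1000 * 2*pi*9.2530e-13*285.24 / (0.052198*0.00084263)
S = 2.5964


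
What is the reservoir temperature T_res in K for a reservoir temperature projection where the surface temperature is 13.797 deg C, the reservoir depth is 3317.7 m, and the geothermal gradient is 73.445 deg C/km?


T_res = T_surf + grad * d / 1000
T_res = 13.797 + 73.445 * 3317.7 / 1000
T_res = 257.4655 deg C
Convert to K: 257.4655 + 273.15 = 530.62 K
T_res = 530.62 K


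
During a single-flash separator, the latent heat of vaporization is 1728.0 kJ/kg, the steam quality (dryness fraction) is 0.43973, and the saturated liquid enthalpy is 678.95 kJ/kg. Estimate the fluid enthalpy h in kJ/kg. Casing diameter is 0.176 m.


h = hf + x * hfg
h = 678.95 + 0.43973 * 1728.0
h = 1438.8 kJ/kg


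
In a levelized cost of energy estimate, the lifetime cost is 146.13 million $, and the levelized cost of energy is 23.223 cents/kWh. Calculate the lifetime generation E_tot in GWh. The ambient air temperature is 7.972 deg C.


E_tot = C_tot / LCOE * 100
E_tot = 146.13 / 23.223 * 100
E_tot = 629.25 GWh


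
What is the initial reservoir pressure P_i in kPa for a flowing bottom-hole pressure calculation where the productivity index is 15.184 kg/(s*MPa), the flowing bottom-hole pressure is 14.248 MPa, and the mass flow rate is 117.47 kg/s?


P_i = P_wf + mdot / PI
P_i = 14.248 + 117.47 / 15.184
P_i = 21.98443 MPa
Convert: 21.98443 MPa * 1000.0 = 21984 kPa
P_i = 21984 kPa


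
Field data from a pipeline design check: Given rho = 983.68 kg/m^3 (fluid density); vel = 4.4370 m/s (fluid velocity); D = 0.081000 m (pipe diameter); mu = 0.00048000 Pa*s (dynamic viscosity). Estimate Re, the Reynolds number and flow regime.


Step 1: Re = rho*vel*D/mu = 983.68*4.437*0.081/0.00048 = 7.3652e+05
Step 2: Re = 7.3652e+05 > 4000, so flow is turbulent.
Re = 7.3652e+05 (turbulent)


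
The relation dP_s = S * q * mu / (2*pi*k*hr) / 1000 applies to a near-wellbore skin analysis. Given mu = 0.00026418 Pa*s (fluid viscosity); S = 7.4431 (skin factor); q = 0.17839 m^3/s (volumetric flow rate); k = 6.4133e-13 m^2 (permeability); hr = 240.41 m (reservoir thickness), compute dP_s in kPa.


dP_s = S * q * mu / (2*pi*k*hr) / 1000
dP_s = 7.4431 * 0.17839 * 0.00026418 / (2*pi*6.4133e-13*240.41) / 1000
dP_s = 362.08 kPa


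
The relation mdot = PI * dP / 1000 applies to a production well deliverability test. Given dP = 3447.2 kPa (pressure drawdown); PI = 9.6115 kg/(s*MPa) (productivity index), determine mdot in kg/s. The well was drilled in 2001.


mdot = PI * dP / 1000
mdot = 9.6115 * 3447.2 / 1000
mdot = 33.133 kg/s


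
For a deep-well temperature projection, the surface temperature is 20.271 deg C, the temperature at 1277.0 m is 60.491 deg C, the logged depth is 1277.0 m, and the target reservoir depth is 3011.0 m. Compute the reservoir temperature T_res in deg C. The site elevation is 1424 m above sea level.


Step 1: grad = (T_d1 - T_surf)/d1 * 1000 = (60.491 - 20.271)/1277.0 * 1000 = 31.49569 deg C/km
Step 2: T_res = T_surf + grad*d2/1000 = 20.271 + 31.49569*3011.0/1000 = 115.10 deg C
T_res = 115.10 deg C


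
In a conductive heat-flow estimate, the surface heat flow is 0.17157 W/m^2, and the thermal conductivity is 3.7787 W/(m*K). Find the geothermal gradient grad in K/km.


grad = q * 1000 / k
grad = 0.17157 * 1000 / 3.7787
grad = 45.40450 deg C/km
Convert: 45.40450 deg C/km * 1.0 = 45.404 K/km
grad = 45.404 K/km


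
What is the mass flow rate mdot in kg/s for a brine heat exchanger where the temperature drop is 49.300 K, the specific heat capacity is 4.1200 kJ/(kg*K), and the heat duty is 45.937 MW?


mdot = Q * 1000 / (cp * dT)
mdot = 45.937 * 1000 / (4.1200 * 49.300)
mdot = 226.16 kg/s


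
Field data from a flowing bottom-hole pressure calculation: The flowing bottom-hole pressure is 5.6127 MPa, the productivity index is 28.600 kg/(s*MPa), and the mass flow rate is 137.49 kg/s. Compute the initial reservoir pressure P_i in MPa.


P_i = P_wf + mdot / PI
P_i = 5.6127 + 137.49 / 28.600
P_i = 10.420 MPa


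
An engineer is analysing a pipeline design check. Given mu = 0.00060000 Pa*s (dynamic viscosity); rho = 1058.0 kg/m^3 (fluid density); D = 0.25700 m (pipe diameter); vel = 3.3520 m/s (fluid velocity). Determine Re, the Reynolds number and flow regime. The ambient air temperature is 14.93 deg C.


Step 1: Re = rho*vel*D/mu = 1058.0*3.352*0.257/0.0006 = 1.5190e+06
Step 2: Re = 1.5190e+06 > 4000, so flow is turbulent.
Re = 1.5190e+06 (turbulent)


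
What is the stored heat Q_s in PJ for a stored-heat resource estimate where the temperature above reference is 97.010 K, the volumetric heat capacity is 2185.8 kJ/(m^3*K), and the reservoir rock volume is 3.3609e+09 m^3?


Q_s = Vr * rhoc * dT / 1e12
Q_s = 3.3609e+09 * 2185.8 * 97.010 / 1e12
Q_s = 712.66 PJ


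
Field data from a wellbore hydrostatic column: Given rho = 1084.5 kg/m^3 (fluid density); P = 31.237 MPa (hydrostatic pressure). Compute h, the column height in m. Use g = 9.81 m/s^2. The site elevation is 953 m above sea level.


h = P * 1e6 / (g * rho)
h = 31.237 * 1e6 / (9.81 * 1084.5)
h = 2936.1 m


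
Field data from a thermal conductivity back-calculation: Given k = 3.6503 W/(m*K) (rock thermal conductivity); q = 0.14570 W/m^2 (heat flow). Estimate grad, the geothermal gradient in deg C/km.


grad = q / k * 1000
grad = 0.14570 / 3.6503 * 1000
grad = 39.915 deg C/km


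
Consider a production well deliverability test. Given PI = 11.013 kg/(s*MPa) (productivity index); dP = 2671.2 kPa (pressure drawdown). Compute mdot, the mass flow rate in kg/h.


mdot = PI * dP / 1000
mdot = 11.013 * 2671.2 / 1000
mdot = 29.41793 kg/s
Convert: 29.41793 kg/s * 3600.0 = 1.0590e+05 kg/h
mdot = 1.0590e+05 kg/h


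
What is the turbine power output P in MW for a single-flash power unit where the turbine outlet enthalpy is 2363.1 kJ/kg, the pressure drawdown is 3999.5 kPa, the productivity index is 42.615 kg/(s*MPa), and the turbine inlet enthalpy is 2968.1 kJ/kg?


Step 1: mdot = PI * dP / 1000 = 42.615 * 3999.5 / 1000 = 170.4387 kg/s
Step 2: P = mdot*(h_in - h_out)/1000 = 170.4387*(2968.1 - 2363.1)/1000 = 103.12 MW
P = 103.12 MW


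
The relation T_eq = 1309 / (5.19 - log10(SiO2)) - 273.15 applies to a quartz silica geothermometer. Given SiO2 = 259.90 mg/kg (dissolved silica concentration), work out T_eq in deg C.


T_eq = 1309 / (5.19 - log10(SiO2)) - 273.15
T_eq = 1309 / (5.19 - log10(259.90)) - 273.15
T_eq = 198.53 deg C


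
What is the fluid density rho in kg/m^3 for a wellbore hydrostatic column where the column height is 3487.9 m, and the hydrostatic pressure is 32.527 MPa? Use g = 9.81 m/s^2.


rho = P * 1e6 / (g * h)
rho = 32.527 * 1e6 / (9.81 * 3487.9)
rho = 950.63 kg/m^3


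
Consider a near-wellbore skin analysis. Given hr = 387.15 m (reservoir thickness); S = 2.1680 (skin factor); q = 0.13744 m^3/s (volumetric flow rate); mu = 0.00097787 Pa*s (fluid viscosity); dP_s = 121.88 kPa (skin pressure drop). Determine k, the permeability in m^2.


k = S*q*mu / (2*pi*dP_s*1000*hr)
k = 2.1680*0.13744*0.00097787 / (2*pi*121.88*1000*387.15)
k = 9.8279e-13 m^2


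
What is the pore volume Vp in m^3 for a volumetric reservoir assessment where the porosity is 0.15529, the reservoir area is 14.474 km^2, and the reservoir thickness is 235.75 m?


Vp = A * 1e6 * hr * phi
Vp = 14.474 * 1e6 * 235.75 * 0.15529
Vp = 5.2989e+08 m^3


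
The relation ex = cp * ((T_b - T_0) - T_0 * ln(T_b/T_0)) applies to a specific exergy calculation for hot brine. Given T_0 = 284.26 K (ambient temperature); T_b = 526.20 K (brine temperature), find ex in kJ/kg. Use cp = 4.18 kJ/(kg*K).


ex = cp * ((T_b - T_0) - T_0 * ln(T_b/T_0))
ex = 4.18 * ((526.20 - 284.26) - 284.26 * ln(526.20/284.26))
ex = 279.62 kJ/kg


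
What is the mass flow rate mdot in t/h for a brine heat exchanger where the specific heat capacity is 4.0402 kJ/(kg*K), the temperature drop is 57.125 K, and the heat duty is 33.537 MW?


mdot = Q * 1000 / (cp * dT)
mdot = 33.537 * 1000 / (4.0402 * 57.125)
mdot = 145.3099 kg/s
Convert: 145.3099 kg/s * 3.6 = 523.12 t/h
mdot = 523.12 t/h


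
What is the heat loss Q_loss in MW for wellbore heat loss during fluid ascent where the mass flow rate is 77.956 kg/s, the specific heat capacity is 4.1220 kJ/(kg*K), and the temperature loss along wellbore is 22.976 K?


Q_loss = mdot * cp * dT
Q_loss = 77.956 * 4.1220 * 22.976
Q_loss = 7382.985 kW
Convert: 7382.985 kW * 0.001 = 7.3830 MW
Q_loss = 7.3830 MW


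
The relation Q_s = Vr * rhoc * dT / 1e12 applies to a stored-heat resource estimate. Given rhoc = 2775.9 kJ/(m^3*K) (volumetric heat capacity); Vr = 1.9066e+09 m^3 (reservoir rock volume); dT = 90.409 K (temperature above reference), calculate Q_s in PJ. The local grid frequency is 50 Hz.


Q_s = Vr * rhoc * dT / 1e12
Q_s = 1.9066e+09 * 2775.9 * 90.409 / 1e12
Q_s = 478.49 PJ


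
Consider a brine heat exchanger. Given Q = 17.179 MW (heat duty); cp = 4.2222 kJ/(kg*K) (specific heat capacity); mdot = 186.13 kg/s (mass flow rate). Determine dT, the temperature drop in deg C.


dT = Q * 1000 / (mdot * cp)
dT = 17.179 * 1000 / (186.13 * 4.2222)
dT = 21.85962 K
Convert (temperature difference, 1 K = 1 deg C): 21.85962 K = 21.85962 deg C
dT = 21.860 deg C


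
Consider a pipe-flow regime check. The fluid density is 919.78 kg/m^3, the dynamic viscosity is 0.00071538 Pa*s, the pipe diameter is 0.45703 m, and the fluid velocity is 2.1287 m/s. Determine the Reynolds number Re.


Re = rho * vel * D / mu
Re = 919.78 * 2.1287 * 0.45703 / 0.00071538
Re = 1.2509e+06


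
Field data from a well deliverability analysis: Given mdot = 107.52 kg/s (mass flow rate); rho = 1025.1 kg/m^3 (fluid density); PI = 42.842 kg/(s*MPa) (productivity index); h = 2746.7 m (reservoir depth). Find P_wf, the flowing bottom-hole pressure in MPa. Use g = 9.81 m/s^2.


Step 1: P_i = rho*g*h/1e6 = 1025.1*9.81*2746.7/1e6 = 27.62145 MPa
Step 2: P_wf = P_i - mdot/PI = 27.62145 - 107.52/42.842 = 25.112 MPa
P_wf = 25.112 MPa


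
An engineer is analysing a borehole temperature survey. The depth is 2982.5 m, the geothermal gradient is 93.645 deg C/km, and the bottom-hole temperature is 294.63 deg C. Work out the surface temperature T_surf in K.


T_surf = T_d - grad * d / 1000
T_surf = 294.63 - 93.645 * 2982.5 / 1000
T_surf = 15.33379 deg C
Convert to K: 15.33379 + 273.15 = 288.48 K
T_surf = 288.48 K


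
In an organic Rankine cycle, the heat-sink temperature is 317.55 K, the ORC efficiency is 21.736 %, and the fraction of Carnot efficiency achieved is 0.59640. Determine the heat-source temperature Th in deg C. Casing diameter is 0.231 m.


Th = Tc / (1 - (eta_orc/100)/f)
Th = 317.55 / (1 - (21.736/100)/0.59640)
Th = 499.6486 K
Convert to deg C: 499.6486 - 273.15 = 226.50 deg C
Th = 226.50 deg C


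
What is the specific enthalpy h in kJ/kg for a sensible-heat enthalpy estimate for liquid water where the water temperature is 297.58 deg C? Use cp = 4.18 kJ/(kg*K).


h = cp * T
h = 4.18 * 297.58
h = 1243.9 kJ/kg


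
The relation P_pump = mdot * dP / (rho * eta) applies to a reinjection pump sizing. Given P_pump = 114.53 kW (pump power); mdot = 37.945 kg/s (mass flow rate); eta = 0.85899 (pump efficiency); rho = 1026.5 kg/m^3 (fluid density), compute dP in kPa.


dP = P_pump * rho * eta / mdot
dP = 114.53 * 1026.5 * 0.85899 / 37.945
dP = 2661.4 kPa


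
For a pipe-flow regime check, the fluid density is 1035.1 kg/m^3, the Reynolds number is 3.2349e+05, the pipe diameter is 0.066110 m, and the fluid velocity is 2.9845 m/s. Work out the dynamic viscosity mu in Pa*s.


mu = rho * vel * D / Re
mu = 1035.1 * 2.9845 * 0.066110 / 3.2349e+05
mu = 0.00063134 Pa*s


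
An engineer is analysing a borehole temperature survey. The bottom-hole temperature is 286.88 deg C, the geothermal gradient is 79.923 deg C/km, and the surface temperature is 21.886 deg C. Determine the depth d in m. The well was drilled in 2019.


d = (T_d - T_surf) / grad * 1000
d = (286.88 - 21.886) / 79.923 * 1000
d = 3315.6 m


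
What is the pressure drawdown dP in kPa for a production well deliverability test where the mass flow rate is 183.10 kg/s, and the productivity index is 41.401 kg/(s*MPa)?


dP = mdot * 1000 / PI
dP = 183.10 * 1000 / 41.401
dP = 4422.6 kPa


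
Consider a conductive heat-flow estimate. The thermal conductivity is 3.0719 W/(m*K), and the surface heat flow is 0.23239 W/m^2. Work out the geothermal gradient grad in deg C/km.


grad = q * 1000 / k
grad = 0.23239 * 1000 / 3.0719
grad = 75.650 deg C/km


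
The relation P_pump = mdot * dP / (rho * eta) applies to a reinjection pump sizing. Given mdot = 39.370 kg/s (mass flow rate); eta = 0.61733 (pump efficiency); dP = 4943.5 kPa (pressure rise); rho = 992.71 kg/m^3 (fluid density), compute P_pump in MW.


P_pump = mdot * dP / (rho * eta)
P_pump = 39.370 * 4943.5 / (992.71 * 0.61733)
P_pump = 317.5851 kW
Convert: 317.5851 kW * 0.001 = 0.31759 MW
P_pump = 0.31759 MW


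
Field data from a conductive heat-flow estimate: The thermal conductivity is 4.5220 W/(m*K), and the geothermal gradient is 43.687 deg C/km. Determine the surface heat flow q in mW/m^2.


q = k * grad / 1000
q = 4.5220 * 43.687 / 1000
q = 0.1975526 W/m^2
Convert: 0.1975526 W/m^2 * 1000.0 = 197.55 mW/m^2
q = 197.55 mW/m^2


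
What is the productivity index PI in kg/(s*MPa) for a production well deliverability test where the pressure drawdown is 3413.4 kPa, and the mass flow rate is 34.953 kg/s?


PI = mdot * 1000 / dP
PI = 34.953 * 1000 / 3413.4
PI = 10.240 kg/(s*MPa)


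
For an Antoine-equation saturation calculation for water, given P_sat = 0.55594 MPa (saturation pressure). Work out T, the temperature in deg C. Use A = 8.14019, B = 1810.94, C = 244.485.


T = B / (A - log10(P_sat * 760 / 0.101325)) - C
T = 1810.94 / (8.14019 - log10(0.55594 * 760 / 0.101325)) - 244.485
T = 156.16 deg C


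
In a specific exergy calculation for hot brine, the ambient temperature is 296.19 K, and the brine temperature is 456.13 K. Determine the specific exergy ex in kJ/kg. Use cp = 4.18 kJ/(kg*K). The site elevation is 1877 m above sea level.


ex = cp * ((T_b - T_0) - T_0 * ln(T_b/T_0))
ex = 4.18 * ((456.13 - 296.19) - 296.19 * ln(456.13/296.19))
ex = 133.98 kJ/kg


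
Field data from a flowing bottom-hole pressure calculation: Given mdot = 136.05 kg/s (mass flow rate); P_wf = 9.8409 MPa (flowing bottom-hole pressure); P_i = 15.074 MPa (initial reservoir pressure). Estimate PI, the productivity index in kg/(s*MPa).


PI = mdot / (P_i - P_wf)
PI = 136.05 / (15.074 - 9.8409)
PI = 25.998 kg/(s*MPa)


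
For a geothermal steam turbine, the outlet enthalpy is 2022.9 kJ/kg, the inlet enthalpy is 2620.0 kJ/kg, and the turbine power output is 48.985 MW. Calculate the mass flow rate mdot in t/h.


mdot = P * 1000 / (h_in - h_out)
mdot = 48.985 * 1000 / (2620.0 - 2022.9)
mdot = 82.03818 kg/s
Convert: 82.03818 kg/s * 3.6 = 295.34 t/h
mdot = 295.34 t/h


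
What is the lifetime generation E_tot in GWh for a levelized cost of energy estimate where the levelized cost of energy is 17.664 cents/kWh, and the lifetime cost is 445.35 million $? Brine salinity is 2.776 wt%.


E_tot = C_tot / LCOE * 100
E_tot = 445.35 / 17.664 * 100
E_tot = 2521.2 GWh


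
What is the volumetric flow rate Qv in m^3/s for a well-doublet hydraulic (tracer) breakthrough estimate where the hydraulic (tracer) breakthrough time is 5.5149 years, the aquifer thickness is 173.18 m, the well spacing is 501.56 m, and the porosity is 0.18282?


Qv = pi*hr*phi*L^2 / (3*t_bt*365.25*86400)
Qv = pi*173.18*0.18282*501.56^2 / (3*5.5149*365.25*86400)
Qv = 0.047924 m^3/s


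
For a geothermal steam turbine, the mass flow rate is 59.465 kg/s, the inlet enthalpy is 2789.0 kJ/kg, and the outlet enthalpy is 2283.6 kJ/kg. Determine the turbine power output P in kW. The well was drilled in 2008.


P = mdot * (h_in - h_out) / 1000
P = 59.465 * (2789.0 - 2283.6) / 1000
P = 30.05361 MW
Convert: 30.05361 MW * 1000.0 = 30054 kW
P = 30054 kW


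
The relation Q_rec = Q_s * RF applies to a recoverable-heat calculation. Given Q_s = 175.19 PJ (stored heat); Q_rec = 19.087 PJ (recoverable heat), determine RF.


RF = Q_rec / Q_s
RF = 19.087 / 175.19
RF = 0.10895


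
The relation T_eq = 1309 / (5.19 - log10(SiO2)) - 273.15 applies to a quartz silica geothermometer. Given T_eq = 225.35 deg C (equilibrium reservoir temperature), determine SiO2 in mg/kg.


SiO2 = 10^(5.19 - 1309/(T_eq + 273.15))
SiO2 = 10^(5.19 - 1309/(225.35 + 273.15))
SiO2 = 366.54 mg/kg


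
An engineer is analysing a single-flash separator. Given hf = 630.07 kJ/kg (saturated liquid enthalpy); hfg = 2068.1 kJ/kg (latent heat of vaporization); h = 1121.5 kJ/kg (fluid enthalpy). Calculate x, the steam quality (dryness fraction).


x = (h - hf) / hfg
x = (1121.5 - 630.07) / 2068.1
x = 0.23762


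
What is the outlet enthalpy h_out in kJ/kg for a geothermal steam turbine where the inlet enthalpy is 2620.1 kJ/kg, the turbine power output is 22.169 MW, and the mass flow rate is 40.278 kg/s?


h_out = h_in - P * 1000 / mdot
h_out = 2620.1 - 22.169 * 1000 / 40.278
h_out = 2069.7 kJ/kg


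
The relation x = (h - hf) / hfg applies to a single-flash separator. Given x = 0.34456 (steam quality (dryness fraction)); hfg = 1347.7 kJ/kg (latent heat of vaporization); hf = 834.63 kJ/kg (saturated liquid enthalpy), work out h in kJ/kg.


h = hf + x * hfg
h = 834.63 + 0.34456 * 1347.7
h = 1299.0 kJ/kg


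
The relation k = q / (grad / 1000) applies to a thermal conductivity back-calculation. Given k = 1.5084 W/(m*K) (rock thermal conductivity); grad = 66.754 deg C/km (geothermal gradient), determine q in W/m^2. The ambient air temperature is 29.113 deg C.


q = k * grad / 1000
q = 1.5084 * 66.754 / 1000
q = 0.10069 W/m^2


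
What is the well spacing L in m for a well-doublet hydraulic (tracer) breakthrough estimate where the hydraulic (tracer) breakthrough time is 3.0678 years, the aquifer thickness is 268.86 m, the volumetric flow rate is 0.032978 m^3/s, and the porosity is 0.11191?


L = sqrt(t_bt*365.25*86400*3*Qv / (pi*hr*phi))
L = sqrt(3.0678*365.25*86400*3*0.032978 / (pi*268.86*0.11191))
L = 318.32 m


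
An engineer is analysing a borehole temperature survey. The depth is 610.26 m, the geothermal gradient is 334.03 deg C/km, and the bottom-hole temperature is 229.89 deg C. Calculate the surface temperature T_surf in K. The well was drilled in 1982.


T_surf = T_d - grad * d / 1000
T_surf = 229.89 - 334.03 * 610.26 / 1000
T_surf = 26.04485 deg C
Convert to K: 26.04485 + 273.15 = 299.19 K
T_surf = 299.19 K


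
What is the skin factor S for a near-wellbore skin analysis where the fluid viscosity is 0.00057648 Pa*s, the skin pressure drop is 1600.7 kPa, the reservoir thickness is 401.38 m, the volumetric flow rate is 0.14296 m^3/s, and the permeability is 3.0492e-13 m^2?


S = dP_s * 1000 * 2*pi*k*hr / (q*mu)
S = 1600.7 * 1000 * 2*pi*3.0492e-13*401.38 / (0.14296*0.00057648)
S = 14.936


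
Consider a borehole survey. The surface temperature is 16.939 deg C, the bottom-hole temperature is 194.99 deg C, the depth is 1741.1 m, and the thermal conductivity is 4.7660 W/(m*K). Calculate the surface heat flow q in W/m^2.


Step 1: grad = (T_d - T_surf)/d * 1000 = (194.99 - 16.939)/1741.1 * 1000 = 102.2635 deg C/km
Step 2: q = k * grad / 1000 = 4.766 * 102.2635 / 1000 = 0.48739 W/m^2
q = 0.48739 W/m^2


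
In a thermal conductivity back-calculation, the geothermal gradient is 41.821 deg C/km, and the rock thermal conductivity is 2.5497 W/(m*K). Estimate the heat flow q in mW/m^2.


q = k * grad / 1000
q = 2.5497 * 41.821 / 1000
q = 0.1066310 W/m^2
Convert: 0.1066310 W/m^2 * 1000.0 = 106.63 mW/m^2
q = 106.63 mW/m^2


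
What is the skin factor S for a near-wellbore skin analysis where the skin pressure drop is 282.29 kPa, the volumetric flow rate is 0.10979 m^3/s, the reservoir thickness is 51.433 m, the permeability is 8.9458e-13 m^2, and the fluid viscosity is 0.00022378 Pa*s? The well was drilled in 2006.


S = dP_s * 1000 * 2*pi*k*hr / (q*mu)
S = 282.29 * 1000 * 2*pi*8.9458e-13*51.433 / (0.10979*0.00022378)
S = 3.3216


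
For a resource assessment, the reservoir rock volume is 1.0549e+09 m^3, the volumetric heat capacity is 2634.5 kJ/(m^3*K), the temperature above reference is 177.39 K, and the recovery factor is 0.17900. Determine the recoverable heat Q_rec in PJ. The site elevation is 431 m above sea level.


Step 1: Q_s = Vr*rhoc*dT/1e12 = 1.0549e+09*2634.5*177.39/1e12 = 492.9906 PJ
Step 2: Q_rec = Q_s * RF = 492.9906 * 0.179 = 88.245 PJ
Q_rec = 88.245 PJ


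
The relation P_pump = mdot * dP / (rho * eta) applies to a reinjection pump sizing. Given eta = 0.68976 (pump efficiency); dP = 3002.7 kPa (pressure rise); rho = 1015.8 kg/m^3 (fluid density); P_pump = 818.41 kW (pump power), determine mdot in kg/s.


mdot = P_pump * rho * eta / dP
mdot = 818.41 * 1015.8 * 0.68976 / 3002.7
mdot = 190.97 kg/s


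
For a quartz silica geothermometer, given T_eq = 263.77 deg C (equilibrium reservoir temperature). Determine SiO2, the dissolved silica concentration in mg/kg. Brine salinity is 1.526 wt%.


SiO2 = 10^(5.19 - 1309/(T_eq + 273.15))
SiO2 = 10^(5.19 - 1309/(263.77 + 273.15))
SiO2 = 564.96 mg/kg


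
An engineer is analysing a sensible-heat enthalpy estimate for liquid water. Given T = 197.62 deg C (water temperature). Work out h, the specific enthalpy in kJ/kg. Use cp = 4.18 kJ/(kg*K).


h = cp * T
h = 4.18 * 197.62
h = 826.05 kJ/kg
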